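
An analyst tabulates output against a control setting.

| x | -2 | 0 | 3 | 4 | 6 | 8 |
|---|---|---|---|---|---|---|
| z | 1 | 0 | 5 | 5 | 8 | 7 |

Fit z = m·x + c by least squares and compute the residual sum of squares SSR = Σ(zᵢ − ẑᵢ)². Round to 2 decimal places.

SSR = 7.92

Forming MᵀM = [[129, 19]; [19, 6]] and Mᵀz = [137, 26]ᵀ gives MᵀM·[m, c]ᵀ = Mᵀz.
Eliminating c: 6·(row 1) − 19·(row 2) gives 413·m = 6·137 − 19·26 = 328, so m = 328/413.
Then c = (26 − 19·(328/413))/6 = 751/413.
Residuals: 318/413, -751/413, 330/413, 2/413, 585/413, -484/413; SSR = 3270/413.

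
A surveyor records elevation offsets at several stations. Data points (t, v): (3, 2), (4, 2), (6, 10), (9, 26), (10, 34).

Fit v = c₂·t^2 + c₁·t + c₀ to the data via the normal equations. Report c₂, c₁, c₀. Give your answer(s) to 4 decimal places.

c₂ = 0.5010, c₁ = -1.8728, c₀ = 2.5395

From the data, Σt^2·t^2 = 18194, Σt^2·t = 2036, Σt^2 = 242, Σt·t = 242, Σt = 32, Σ1 = 5.
For Mᵀv: Σt^2·v = 5916, Σt·v = 648, Σv = 74.
So MᵀM·[c₂, c₁, c₀]ᵀ = Mᵀv: [[18194, 2036, 242]; [2036, 242, 32]; [242, 32, 5]]·[c₂, c₁, c₀]ᵀ = [5916, 648, 74]ᵀ.
Solving the 3×3 system (Gaussian elimination) gives c₂ = 260/519, c₁ = -324/173, c₀ = 1318/519.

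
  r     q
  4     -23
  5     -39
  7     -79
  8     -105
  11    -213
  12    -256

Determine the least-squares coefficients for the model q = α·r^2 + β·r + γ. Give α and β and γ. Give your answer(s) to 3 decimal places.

α = -2.134, β = 5.069, γ = -9.833

Sums needed: Σr^2·r^2 = 42755, Σr^2·r = 4103, Σr^2 = 419, Σr·r = 419, Σr = 47, Σ1 = 6.
And Σr^2·q = -74571, Σr·q = -7095, Σq = -715.
So AᵀA·[α, β, γ]ᵀ = Aᵀq: [[42755, 4103, 419]; [4103, 419, 47]; [419, 47, 6]]·[α, β, γ]ᵀ = [-74571, -7095, -715]ᵀ.
Solving the 3×3 system (Gaussian elimination) gives α = -1304/611, β = 3097/611, γ = -6008/611.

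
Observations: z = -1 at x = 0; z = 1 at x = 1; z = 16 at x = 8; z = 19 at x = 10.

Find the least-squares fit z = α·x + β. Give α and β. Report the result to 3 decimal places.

α = 2.043, β = -0.957

Sums needed: Σx·x = 165, Σx = 19, Σ1 = 4.
Moment sums: Σx·z = 319, Σz = 35.
AᵀA·[α, β]ᵀ = Aᵀz becomes [[165, 19]; [19, 4]]·[α, β]ᵀ = [319, 35]ᵀ.
Determinant 165·4 − 19² = 299.
α = (319·4 − 19·35)/299 = 47/23; β = (165·35 − 19·319)/299 = -22/23.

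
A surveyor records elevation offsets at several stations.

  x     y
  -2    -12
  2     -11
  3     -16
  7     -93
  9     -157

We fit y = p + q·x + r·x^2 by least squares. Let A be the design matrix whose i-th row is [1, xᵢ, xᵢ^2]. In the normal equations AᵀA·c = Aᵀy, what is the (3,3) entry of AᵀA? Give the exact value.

Row 3 ↔ basis x^2, column 3 ↔ basis x^2, so (AᵀA)_{3,3} = Σᵢ (x^2)·(x^2) = (4)·(4) + (4)·(4) + (9)·(9) + (49)·(49) + (81)·(81) = 9075.

9075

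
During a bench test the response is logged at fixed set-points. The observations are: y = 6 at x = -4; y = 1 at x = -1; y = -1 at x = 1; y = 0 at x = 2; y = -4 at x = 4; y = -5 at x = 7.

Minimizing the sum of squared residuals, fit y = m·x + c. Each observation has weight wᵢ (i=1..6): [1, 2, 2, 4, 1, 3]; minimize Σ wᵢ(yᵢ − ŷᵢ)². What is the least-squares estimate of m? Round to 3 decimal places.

Compute the Gram sums: Σwᵢ·x·x = 199, Σwᵢ·x = 29, Σwᵢ·1 = 13.
Moment sums: Σwᵢ·x·y = -149, Σwᵢ·y = -13.
Normal equations: [[199, 29]; [29, 13]]·[m, c]ᵀ = [-149, -13]ᵀ.
Δ = 199·13 − 29² = 1746.
m = ((-149)·13 − 29·(-13))/1746 = -260/291; c = (199·(-13) − 29·(-149))/1746 = 289/291.

m = -0.893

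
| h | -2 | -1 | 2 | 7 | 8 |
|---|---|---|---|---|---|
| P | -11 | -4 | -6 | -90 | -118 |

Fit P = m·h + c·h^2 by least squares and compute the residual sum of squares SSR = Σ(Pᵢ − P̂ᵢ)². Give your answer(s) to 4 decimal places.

SSR = 1.2779

Normal-equation sums: Σh·h = 122, Σh·h^2 = 854, Σh^2·h^2 = 6530.
And Σh·P = -1560, Σh^2·P = -12034.
So AᵀA·[m, c]ᵀ = AᵀP: [[122, 854]; [854, 6530]]·[m, c]ᵀ = [-1560, -12034]ᵀ.
det = 122·6530 − 854² = 67344.
m = ((-1560)·6530 − 854·(-12034))/67344 = 22559/16836; c = (122·(-12034) − 854·(-1560))/67344 = -557/276.
Residuals: -695/2806, -2702/4209, -5113/8418, -30/61, 1852/4209; SSR = 10757/8418.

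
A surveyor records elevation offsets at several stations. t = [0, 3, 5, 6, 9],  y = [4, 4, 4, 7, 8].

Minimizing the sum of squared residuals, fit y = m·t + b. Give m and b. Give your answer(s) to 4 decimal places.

m = 0.4823, b = 3.1814

Sums needed: Σt·t = 151, Σt = 23, Σ1 = 5.
Moment sums: Σt·y = 146, Σy = 27.
Normal equations: [[151, 23]; [23, 5]]·[m, b]ᵀ = [146, 27]ᵀ.
Eliminating b: 5·(row 1) − 23·(row 2) gives 226·m = 5·146 − 23·27 = 109, so m = 109/226.
Then b = (27 − 23·(109/226))/5 = 719/226.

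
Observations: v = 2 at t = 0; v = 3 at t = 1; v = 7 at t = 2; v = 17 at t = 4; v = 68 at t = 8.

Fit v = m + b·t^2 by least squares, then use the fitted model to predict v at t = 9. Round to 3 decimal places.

Sums needed: Σ1 = 5, Σt^2 = 85, Σt^2·t^2 = 4369.
Right-hand side: Σv = 97, Σt^2·v = 4655.
Normal equations: [[5, 85]; [85, 4369]]·[m, b]ᵀ = [97, 4655]ᵀ.
Δ = 5·4369 − 85² = 14620.
m = (97·4369 − 85·4655)/14620 = 827/430; b = (5·4655 − 85·97)/14620 = 1503/1462.
At t = 9: v̂ = (827/430)·(1) + (1503/1462)·(81) = 311387/3655.

v̂ = 85.195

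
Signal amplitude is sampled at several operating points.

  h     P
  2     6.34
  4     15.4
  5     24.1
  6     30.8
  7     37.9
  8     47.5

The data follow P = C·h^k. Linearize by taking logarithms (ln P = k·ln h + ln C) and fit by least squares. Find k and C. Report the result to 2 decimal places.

Linearized form: ln P = k·ln h + ln C. From the 6 transformed points,
XᵀX = [[16.3136, 9.5060]; [9.5060, 6]], rhs = [31.4351, 18.6867]ᵀ  (here Σln h = 9.5060, Σ(ln h)² = 16.3136, Σln P = 18.6867, Σln h·ln P = 31.4351).
Slope k = (n·Σln h·ln P − Σln h·Σln P)/(n·Σ(ln h)² − (Σln h)²) = (6·31.4351 − 9.5060·18.6867)/7.5177 = 1.45994; ln C = (Σln P − k·Σln h)/n = 0.80141, so C = exp(0.80141) = 2.22869.

k = 1.46, C = 2.23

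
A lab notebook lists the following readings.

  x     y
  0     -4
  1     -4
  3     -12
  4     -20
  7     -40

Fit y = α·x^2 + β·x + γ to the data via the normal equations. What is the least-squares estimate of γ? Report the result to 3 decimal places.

γ = -3.000

Setting ∂/∂α … = 0 gives: 2739·α + 435·β + 75·γ = -2392;  435·α + 75·β + 15·γ = -400;  75·α + 15·β + 5·γ = -80.
Inverting the 3×3 Gram matrix, [α, β, γ]ᵀ = [-1/2, -11/6, -3]ᵀ.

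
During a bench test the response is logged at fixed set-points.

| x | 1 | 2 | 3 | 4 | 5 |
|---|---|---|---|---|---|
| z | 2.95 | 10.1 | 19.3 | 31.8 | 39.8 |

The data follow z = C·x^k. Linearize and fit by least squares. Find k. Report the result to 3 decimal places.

Let Y = ln z. Fitting Y = k·ln x + ln C by least squares:
XᵀX = [[6.1995, 4.7875]; [4.7875, 5]], rhs = [15.5797, 13.4978]ᵀ  (here Σln x = 4.7875, Σ(ln x)² = 6.1995, Σln z = 13.4978, Σln x·ln z = 15.5797).
Δ = 6.1995·5 − (4.7875)² = 8.0774; k = (15.5797·5 − 4.7875·13.4978)/8.0774 = 1.64385, ln C = (6.1995·13.4978 − 4.7875·15.5797)/8.0774 = 1.12557.

k = 1.644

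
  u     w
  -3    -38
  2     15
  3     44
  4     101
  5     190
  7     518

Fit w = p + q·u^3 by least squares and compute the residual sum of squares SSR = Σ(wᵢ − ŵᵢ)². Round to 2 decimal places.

Normal-equation sums: Σ1 = 6, Σu^3 = 540, Σu^3·u^3 = 138892.
Right-hand side: Σw = 830, Σu^3·w = 210222.
So MᵀM·[p, q]ᵀ = Mᵀw: [[6, 540]; [540, 138892]]·[p, q]ᵀ = [830, 210222]ᵀ.
Δ = 6·138892 − 540² = 541752.
p = (830·138892 − 540·210222)/541752 = 220060/67719; q = (6·210222 − 540·830)/541752 = 67761/45146.
Residuals: -98123/135438, -17407/67719, 30511/135438, 114503/67719, -117275/135438, -9305/135438; SSR = 288157/67719.

SSR = 4.26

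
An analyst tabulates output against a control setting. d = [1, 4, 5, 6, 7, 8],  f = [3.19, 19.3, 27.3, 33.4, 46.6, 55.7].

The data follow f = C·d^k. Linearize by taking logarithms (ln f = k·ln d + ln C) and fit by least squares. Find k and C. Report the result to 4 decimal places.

Linearized form: ln f = k·ln d + ln C. From the 6 transformed points,
Σln d = 8.8128, Σ(ln d)² = 15.8331, Σln f = 18.7971, Σln d·ln f = 31.5470.
Equations: 15.8331·k + 8.8128·ln C = 31.5470;  8.8128·k + 6·ln C = 18.7971.
Slope k = (n·Σln d·ln f − Σln d·Σln f)/(n·Σ(ln d)² − (Σln d)²) = (6·31.5470 − 8.8128·18.7971)/17.3327 = 1.36308; ln C = (Σln f − k·Σln d)/n = 1.13076, so C = exp(1.13076) = 3.09801.

k = 1.3631, C = 3.0980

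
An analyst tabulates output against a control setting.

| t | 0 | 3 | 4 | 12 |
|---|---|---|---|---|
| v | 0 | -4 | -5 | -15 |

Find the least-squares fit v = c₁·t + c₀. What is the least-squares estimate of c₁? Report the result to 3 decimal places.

The normal equations are: 169·c₁ + 19·c₀ = -212;  19·c₁ + 4·c₀ = -24.
(Σt·t = 169, Σt = 19, Σ1 = 4, Σt·v = -212, Σv = -24.)
Eliminating c₀: 4·(row 1) − 19·(row 2) gives 315·c₁ = 4·(-212) − 19·(-24) = -392, so c₁ = -56/45.
Then c₀ = ((-24) − 19·(-56/45))/4 = -4/45.

c₁ = -1.244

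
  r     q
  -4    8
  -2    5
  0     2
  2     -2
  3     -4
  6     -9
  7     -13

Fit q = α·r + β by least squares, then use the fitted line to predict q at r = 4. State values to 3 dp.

q̂ = -6.097

Sums needed: Σr·r = 118, Σr = 12, Σ1 = 7.
Moment sums: Σr·q = -203, Σq = -13.
Eliminating β: 7·(row 1) − 12·(row 2) gives 682·α = 7·(-203) − 12·(-13) = -1265, so α = -115/62.
Then β = ((-13) − 12·(-115/62))/7 = 41/31.
At r = 4: q̂ = (-115/62)·(4) + (41/31)·(1) = -189/31.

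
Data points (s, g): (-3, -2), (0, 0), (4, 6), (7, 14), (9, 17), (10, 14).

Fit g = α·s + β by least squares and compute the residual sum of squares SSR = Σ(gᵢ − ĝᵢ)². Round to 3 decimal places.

SSR = 19.708

From the data, Σs·s = 255, Σs = 27, Σ1 = 6.
Moment sums: Σs·g = 421, Σg = 49.
Normal equations: [[255, 27]; [27, 6]]·[α, β]ᵀ = [421, 49]ᵀ.
Eliminating β: 6·(row 1) − 27·(row 2) gives 801·α = 6·421 − 27·49 = 1203, so α = 401/267.
Then β = (49 − 27·(401/267))/6 = 376/267.
Residuals: 293/267, -376/267, -126/89, 185/89, 554/267, -216/89; SSR = 1754/89.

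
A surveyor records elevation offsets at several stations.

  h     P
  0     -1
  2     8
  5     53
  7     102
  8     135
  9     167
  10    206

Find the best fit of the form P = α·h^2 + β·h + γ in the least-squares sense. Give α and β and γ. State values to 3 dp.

Entries of AᵀA: Σh^2·h^2 = 23699, Σh^2·h = 2717, Σh^2 = 323, Σh·h = 323, Σh = 41, Σ1 = 7.
For AᵀP: Σh^2·P = 49122, Σh·P = 5638, ΣP = 670.
Solving the 3×3 system (Gaussian elimination) gives α = 41327/20937, β = 21475/20937, γ = -9586/6979.

α = 1.974, β = 1.026, γ = -1.374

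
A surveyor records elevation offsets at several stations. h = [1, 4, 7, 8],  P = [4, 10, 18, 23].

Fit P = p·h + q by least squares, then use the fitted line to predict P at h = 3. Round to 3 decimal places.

Normal-equation sums: Σh·h = 130, Σh = 20, Σ1 = 4.
Right-hand side: Σh·P = 354, ΣP = 55.
Normal equations: [[130, 20]; [20, 4]]·[p, q]ᵀ = [354, 55]ᵀ.
Δ = 130·4 − 20² = 120.
p = (354·4 − 20·55)/120 = 79/30; q = (130·55 − 20·354)/120 = 7/12.
At h = 3: P̂ = (79/30)·(3) + (7/12)·(1) = 509/60.

P̂ = 8.483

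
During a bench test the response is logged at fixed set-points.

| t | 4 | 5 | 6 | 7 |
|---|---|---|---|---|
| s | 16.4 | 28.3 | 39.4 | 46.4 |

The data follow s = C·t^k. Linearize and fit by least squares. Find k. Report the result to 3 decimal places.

k = 1.879

Linearized form: ln s = k·ln t + ln C. From the 4 transformed points,
AᵀA = [[11.5091, 6.7334]; [6.7334, 4]], rhs = [23.3075, 13.6512]ᵀ  (here Σln t = 6.7334, Σ(ln t)² = 11.5091, Σln s = 13.6512, Σln t·ln s = 23.3075).
Δ = 11.5091·4 − (6.7334)² = 0.6976; k = (23.3075·4 − 6.7334·13.6512)/0.6976 = 1.87941, ln C = (11.5091·13.6512 − 6.7334·23.3075)/0.6976 = 0.24910.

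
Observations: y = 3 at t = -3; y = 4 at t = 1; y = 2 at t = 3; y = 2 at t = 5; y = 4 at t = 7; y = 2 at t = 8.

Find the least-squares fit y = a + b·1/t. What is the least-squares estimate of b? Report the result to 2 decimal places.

b = 0.78

AᵀA·[a, b]ᵀ = Aᵀy reads: 6·a + (411/280)·b = 17;  (411/280)·a + (916049/705600)·b = 2053/420.
det = 6·(916049/705600) − (411/280)² = 265067/47040.
a = (17·(916049/705600) − (411/280)·(2053/420))/(265067/47040) = 2102027/795201; b = (6·(2053/420) − (411/280)·17)/(265067/47040) = 205800/265067.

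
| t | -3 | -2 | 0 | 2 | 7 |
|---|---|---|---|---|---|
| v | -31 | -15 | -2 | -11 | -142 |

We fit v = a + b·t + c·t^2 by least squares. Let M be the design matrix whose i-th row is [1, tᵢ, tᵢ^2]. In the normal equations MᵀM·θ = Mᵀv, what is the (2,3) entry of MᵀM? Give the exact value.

316

Row 2 ↔ basis t, column 3 ↔ basis t^2, so (MᵀM)_{2,3} = Σᵢ (t)·(t^2) = (-3)·(9) + (-2)·(4) + (0)·(0) + (2)·(4) + (7)·(49) = 316.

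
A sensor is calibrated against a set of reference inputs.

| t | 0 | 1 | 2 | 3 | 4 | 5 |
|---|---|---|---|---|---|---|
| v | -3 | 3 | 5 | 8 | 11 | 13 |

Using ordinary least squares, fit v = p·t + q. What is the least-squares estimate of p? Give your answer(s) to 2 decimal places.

p = 3.06

Sums needed: Σt·t = 55, Σt = 15, Σ1 = 6.
For Mᵀv: Σt·v = 146, Σv = 37.
Normal equations: [[55, 15]; [15, 6]]·[p, q]ᵀ = [146, 37]ᵀ.
det = 55·6 − 15² = 105.
p = (146·6 − 15·37)/105 = 107/35; q = (55·37 − 15·146)/105 = -31/21.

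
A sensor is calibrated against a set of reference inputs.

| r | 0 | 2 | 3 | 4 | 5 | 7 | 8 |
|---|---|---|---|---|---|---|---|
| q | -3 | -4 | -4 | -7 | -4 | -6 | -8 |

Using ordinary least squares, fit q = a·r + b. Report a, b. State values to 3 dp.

Setting ∂/∂a … = 0 gives: 167·a + 29·b = -174;  29·a + 7·b = -36.
Δ = 167·7 − 29² = 328.
a = ((-174)·7 − 29·(-36))/328 = -87/164; b = (167·(-36) − 29·(-174))/328 = -483/164.

a = -0.530, b = -2.945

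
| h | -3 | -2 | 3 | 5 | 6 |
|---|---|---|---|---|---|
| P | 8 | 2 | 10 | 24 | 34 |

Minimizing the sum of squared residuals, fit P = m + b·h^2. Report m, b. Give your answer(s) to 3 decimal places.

Setting ∂/∂m … = 0 gives: 5·m + 83·b = 78;  83·m + 2099·b = 1994.
(Σ1 = 5, Σh^2 = 83, Σh^2·h^2 = 2099, ΣP = 78, Σh^2·P = 1994.)
Determinant 5·2099 − 83² = 3606.
m = (78·2099 − 83·1994)/3606 = -890/1803; b = (5·1994 − 83·78)/3606 = 1748/1803.

m = -0.494, b = 0.969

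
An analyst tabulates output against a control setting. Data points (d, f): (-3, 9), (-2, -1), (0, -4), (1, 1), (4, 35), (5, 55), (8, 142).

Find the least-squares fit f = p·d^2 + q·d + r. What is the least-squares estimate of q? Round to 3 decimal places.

Sums needed: Σd^2·d^2 = 5075, Σd^2·d = 667, Σd^2 = 119, Σd·d = 119, Σd = 13, Σ1 = 7.
Moment sums: Σd^2·f = 11101, Σd·f = 1527, Σf = 237.
Row-reducing yields p = 325660/158529, q = 40744/22647, r = -232851/52843.

q = 1.799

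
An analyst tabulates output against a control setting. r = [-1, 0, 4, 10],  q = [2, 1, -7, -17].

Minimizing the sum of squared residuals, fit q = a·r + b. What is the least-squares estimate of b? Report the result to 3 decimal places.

b = 0.478

Setting ∂/∂a … = 0 gives: 117·a + 13·b = -200;  13·a + 4·b = -21.
det = 117·4 − 13² = 299.
a = ((-200)·4 − 13·(-21))/299 = -527/299; b = (117·(-21) − 13·(-200))/299 = 11/23.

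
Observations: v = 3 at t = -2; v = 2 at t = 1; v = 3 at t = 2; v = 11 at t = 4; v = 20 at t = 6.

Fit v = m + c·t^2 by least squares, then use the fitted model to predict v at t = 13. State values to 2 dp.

Entries of AᵀA: Σ1 = 5, Σt^2 = 61, Σt^2·t^2 = 1585.
For Aᵀv: Σv = 39, Σt^2·v = 922.
So AᵀA·[m, c]ᵀ = Aᵀv: [[5, 61]; [61, 1585]]·[m, c]ᵀ = [39, 922]ᵀ.
Δ = 5·1585 − 61² = 4204.
m = (39·1585 − 61·922)/4204 = 5573/4204; c = (5·922 − 61·39)/4204 = 2231/4204.
At t = 13: v̂ = (5573/4204)·(1) + (2231/4204)·(169) = 95653/1051.

v̂ = 91.01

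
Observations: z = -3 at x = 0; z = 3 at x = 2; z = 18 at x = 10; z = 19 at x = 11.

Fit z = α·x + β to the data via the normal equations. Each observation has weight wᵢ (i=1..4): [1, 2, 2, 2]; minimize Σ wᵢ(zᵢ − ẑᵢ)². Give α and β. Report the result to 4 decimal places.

Compute the Gram sums: Σwᵢ·x·x = 450, Σwᵢ·x = 46, Σwᵢ·1 = 7.
For MᵀWz: Σwᵢ·x·z = 790, Σwᵢ·z = 77.
Normal equations: [[450, 46]; [46, 7]]·[α, β]ᵀ = [790, 77]ᵀ.
Eliminating β: 7·(row 1) − 46·(row 2) gives 1034·α = 7·790 − 46·77 = 1988, so α = 994/517.
Then β = (77 − 46·(994/517))/7 = -845/517.

α = 1.9226, β = -1.6344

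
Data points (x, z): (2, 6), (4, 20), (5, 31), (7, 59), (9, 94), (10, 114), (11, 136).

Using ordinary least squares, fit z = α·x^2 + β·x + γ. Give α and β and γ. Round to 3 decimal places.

Sums needed: Σx^2·x^2 = 34500, Σx^2·x = 3600, Σx^2 = 396, Σx·x = 396, Σx = 48, Σ1 = 7.
Moment sums: Σx^2·z = 39480, Σx·z = 4142, Σz = 460.
Solving the 3×3 system (Gaussian elimination) gives α = 1264/1281, β = 13207/7686, γ = -2420/1281.

α = 0.987, β = 1.718, γ = -1.889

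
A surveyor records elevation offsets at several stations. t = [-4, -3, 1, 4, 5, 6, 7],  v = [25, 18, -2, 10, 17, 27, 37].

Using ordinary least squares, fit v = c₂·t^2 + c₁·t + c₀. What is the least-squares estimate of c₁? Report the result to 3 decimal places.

From the data, Σt^2·t^2 = 4916, Σt^2·t = 658, Σt^2 = 152, Σt·t = 152, Σt = 16, Σ1 = 7.
Right-hand side: Σt^2·v = 3930, Σt·v = 390, Σv = 132.
So AᵀA·[c₂, c₁, c₀]ᵀ = Aᵀv: [[4916, 658, 152]; [658, 152, 16]; [152, 16, 7]]·[c₂, c₁, c₀]ᵀ = [3930, 390, 132]ᵀ.
Inverting the 3×3 Gram matrix, [c₂, c₁, c₀]ᵀ = [7947/7501, -15645/7501, 4644/7501]ᵀ.

c₁ = -2.086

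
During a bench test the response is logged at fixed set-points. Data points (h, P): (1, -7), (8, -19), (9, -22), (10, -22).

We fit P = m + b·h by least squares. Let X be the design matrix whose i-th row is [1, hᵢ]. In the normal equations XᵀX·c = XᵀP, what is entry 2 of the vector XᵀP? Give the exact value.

-577

Entry 2 ↔ basis h, so (XᵀP)_{2} = Σᵢ (h)·Pᵢ = (1)·(-7) + (8)·(-19) + (9)·(-22) + (10)·(-22) = -577.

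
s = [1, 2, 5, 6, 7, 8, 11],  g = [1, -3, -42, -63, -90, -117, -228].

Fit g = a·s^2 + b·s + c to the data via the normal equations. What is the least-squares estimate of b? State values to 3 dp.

b = 0.956

Setting ∂/∂a … = 0 gives: 23076·a + 2536·b + 300·c = -42815;  2536·a + 300·b + 40·c = -4667;  300·a + 40·b + 7·c = -542.
Inverting the 3×3 Gram matrix, [a, b, c]ᵀ = [-190849/95732, 91529/95732, 4689/1841]ᵀ.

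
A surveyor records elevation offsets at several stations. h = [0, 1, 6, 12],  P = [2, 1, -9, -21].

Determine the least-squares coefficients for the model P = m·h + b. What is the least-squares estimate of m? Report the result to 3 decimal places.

m = -1.948

Forming MᵀM = [[181, 19]; [19, 4]] and MᵀP = [-305, -27]ᵀ gives MᵀM·[m, b]ᵀ = MᵀP.
Eliminating b: 4·(row 1) − 19·(row 2) gives 363·m = 4·(-305) − 19·(-27) = -707, so m = -707/363.
Then b = ((-27) − 19·(-707/363))/4 = 908/363.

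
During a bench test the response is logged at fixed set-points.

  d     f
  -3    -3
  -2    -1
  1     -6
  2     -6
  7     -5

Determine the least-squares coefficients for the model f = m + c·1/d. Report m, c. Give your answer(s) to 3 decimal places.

Normal-equation sums: Σ1 = 5, Σ1/d = 17/21, Σ1/d·1/d = 1439/882.
Moment sums: Σf = -21, Σ1/d·f = -115/14.
So XᵀX·[m, c]ᵀ = Xᵀf: [[5, 17/21]; [17/21, 1439/882]]·[m, c]ᵀ = [-21, -115/14]ᵀ.
det = 5·(1439/882) − (17/21)² = 6617/882.
m = ((-21)·(1439/882) − (17/21)·(-115/14))/(6617/882) = -24354/6617; c = (5·(-115/14) − (17/21)·(-21))/(6617/882) = -21231/6617.

m = -3.681, c = -3.209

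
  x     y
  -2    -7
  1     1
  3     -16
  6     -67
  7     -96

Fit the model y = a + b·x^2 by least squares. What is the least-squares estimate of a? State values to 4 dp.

a = 2.1079

Sums needed: Σ1 = 5, Σx^2 = 99, Σx^2·x^2 = 3795.
Right-hand side: Σy = -185, Σx^2·y = -7287.
AᵀA·[a, b]ᵀ = Aᵀy becomes [[5, 99]; [99, 3795]]·[a, b]ᵀ = [-185, -7287]ᵀ.
Determinant 5·3795 − 99² = 9174.
a = ((-185)·3795 − 99·(-7287))/9174 = 293/139; b = (5·(-7287) − 99·(-185))/9174 = -3020/1529.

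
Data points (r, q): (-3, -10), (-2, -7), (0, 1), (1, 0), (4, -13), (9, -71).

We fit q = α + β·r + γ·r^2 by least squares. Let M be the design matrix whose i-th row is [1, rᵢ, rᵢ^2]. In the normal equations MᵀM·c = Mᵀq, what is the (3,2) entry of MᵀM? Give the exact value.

Row 3 ↔ basis r^2, column 2 ↔ basis r, so (MᵀM)_{3,2} = Σᵢ (r^2)·(r) = (9)·(-3) + (4)·(-2) + (0)·(0) + (1)·(1) + (16)·(4) + (81)·(9) = 759.

759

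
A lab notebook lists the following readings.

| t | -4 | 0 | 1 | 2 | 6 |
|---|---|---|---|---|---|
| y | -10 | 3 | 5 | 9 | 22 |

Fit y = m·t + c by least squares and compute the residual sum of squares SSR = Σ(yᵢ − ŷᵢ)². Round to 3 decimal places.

From the data, Σt·t = 57, Σt = 5, Σ1 = 5.
Right-hand side: Σt·y = 195, Σy = 29.
Determinant 57·5 − 5² = 260.
m = (195·5 − 5·29)/260 = 83/26; c = (57·29 − 5·195)/260 = 339/130.
Residuals: 21/130, 51/130, -4/5, 1/130, 31/130; SSR = 57/65.

SSR = 0.877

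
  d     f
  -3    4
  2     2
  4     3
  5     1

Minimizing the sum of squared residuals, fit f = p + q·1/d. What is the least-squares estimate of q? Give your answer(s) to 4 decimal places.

q = -2.5099

From the data, Σ1 = 4, Σ1/d = 37/60, Σ1/d·1/d = 1669/3600.
Moment sums: Σf = 10, Σ1/d·f = 37/60.
AᵀA·[p, q]ᵀ = Aᵀf becomes [[4, 37/60]; [37/60, 1669/3600]]·[p, q]ᵀ = [10, 37/60]ᵀ.
det = 4·(1669/3600) − (37/60)² = 1769/1200.
p = (10·(1669/3600) − (37/60)·(37/60))/(1769/1200) = 5107/1769; q = (4·(37/60) − (37/60)·10)/(1769/1200) = -4440/1769.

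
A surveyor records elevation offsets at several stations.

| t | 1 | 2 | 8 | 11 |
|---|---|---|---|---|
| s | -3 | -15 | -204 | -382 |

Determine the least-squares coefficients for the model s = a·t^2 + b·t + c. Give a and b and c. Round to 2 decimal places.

a = -3.05, b = -1.24, c = 0.59

The normal equations are: 18754·a + 1852·b + 190·c = -59341;  1852·a + 190·b + 22·c = -5867;  190·a + 22·b + 4·c = -604.
Inverting the 3×3 Gram matrix, [a, b, c]ᵀ = [-5092/1671, -693/557, 1967/3342]ᵀ.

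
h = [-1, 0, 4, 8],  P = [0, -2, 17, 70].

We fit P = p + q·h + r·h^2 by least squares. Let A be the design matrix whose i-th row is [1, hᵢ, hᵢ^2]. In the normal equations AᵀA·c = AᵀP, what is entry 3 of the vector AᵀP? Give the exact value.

Entry 3 ↔ basis h^2, so (AᵀP)_{3} = Σᵢ (h^2)·Pᵢ = (1)·(0) + (0)·(-2) + (16)·(17) + (64)·(70) = 4752.

4752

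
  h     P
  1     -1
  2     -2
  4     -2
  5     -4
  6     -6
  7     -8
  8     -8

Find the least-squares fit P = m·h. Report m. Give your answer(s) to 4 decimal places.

m = -0.9692

Sums needed: Σh·h = 195.
Right-hand side: Σh·P = -189.
m = (-189)/195 = -0.969231.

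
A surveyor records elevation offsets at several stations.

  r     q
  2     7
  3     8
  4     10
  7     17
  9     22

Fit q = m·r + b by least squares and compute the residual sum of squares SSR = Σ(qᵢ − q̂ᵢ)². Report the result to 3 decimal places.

SSR = 1.359

AᵀA·[m, b]ᵀ = Aᵀq reads: 159·m + 25·b = 395;  25·m + 5·b = 64.
(Σr·r = 159, Σr = 25, Σ1 = 5, Σr·q = 395, Σq = 64.)
Eliminating b: 5·(row 1) − 25·(row 2) gives 170·m = 5·395 − 25·64 = 375, so m = 75/34.
Then b = (64 − 25·(75/34))/5 = 301/170.
Residuals: 139/170, -33/85, -101/170, -18/85, 32/85; SSR = 231/170.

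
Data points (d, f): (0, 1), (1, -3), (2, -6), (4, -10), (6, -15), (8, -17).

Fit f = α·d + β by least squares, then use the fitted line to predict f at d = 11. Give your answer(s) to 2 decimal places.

Setting ∂/∂α … = 0 gives: 121·α + 21·β = -281;  21·α + 6·β = -50.
(Σd·d = 121, Σd = 21, Σ1 = 6, Σd·f = -281, Σf = -50.)
Determinant 121·6 − 21² = 285.
α = ((-281)·6 − 21·(-50))/285 = -212/95; β = (121·(-50) − 21·(-281))/285 = -149/285.
At d = 11: f̂ = (-212/95)·(11) + (-149/285)·(1) = -1429/57.

f̂ = -25.07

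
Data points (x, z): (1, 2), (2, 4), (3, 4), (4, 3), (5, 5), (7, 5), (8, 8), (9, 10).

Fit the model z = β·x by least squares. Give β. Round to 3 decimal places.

β = 0.996

Sums needed: Σx·x = 249.
And Σx·z = 248.
β = 248/249 = 0.995984.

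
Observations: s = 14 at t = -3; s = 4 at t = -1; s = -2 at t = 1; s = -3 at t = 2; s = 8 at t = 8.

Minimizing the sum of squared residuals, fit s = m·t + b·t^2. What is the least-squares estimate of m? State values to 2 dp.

m = -3.03

Sums needed: Σt·t = 79, Σt·t^2 = 493, Σt^2·t^2 = 4195.
Right-hand side: Σt·s = 10, Σt^2·s = 628.
Normal equations: [[79, 493]; [493, 4195]]·[m, b]ᵀ = [10, 628]ᵀ.
det = 79·4195 − 493² = 88356.
m = (10·4195 − 493·628)/88356 = -44609/14726; b = (79·628 − 493·10)/88356 = 7447/14726.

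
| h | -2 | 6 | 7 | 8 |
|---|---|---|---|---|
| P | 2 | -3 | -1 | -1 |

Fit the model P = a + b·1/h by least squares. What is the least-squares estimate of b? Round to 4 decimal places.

b = -5.8098

The normal system MᵀM·[a, b]ᵀ = MᵀP is [[4, -11/168]; [-11/168, 8857/28224]]·[a, b]ᵀ = [-3, -99/56]ᵀ.
Determinant 4·(8857/28224) − (-11/168)² = 3923/3136.
a = ((-3)·(8857/28224) − (-11/168)·(-99/56))/(3923/3136) = -9946/11769; b = (4·(-99/56) − (-11/168)·(-3))/(3923/3136) = -22792/3923.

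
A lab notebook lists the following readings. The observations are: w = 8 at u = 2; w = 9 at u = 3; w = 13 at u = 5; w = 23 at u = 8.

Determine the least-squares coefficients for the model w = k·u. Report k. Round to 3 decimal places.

k = 2.863

From the data, Σu·u = 102.
And Σu·w = 292.
MᵀM·[k]ᵀ = Mᵀw becomes [[102]]·[k]ᵀ = [292]ᵀ.
Hence k = 292 / 102 ≈ 2.86275.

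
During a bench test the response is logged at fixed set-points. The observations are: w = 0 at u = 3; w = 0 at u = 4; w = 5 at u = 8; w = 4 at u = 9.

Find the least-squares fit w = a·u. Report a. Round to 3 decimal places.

The normal system AᵀA·[a]ᵀ = Aᵀw is [[170]]·[a]ᵀ = [76]ᵀ.
a = 76/170 = 0.447059.

a = 0.447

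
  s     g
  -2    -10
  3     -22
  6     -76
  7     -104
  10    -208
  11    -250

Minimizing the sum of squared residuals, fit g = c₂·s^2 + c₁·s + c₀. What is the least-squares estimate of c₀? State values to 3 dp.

c₀ = -2.524

Normal-equation sums: Σs^2·s^2 = 28435, Σs^2·s = 2909, Σs^2 = 319, Σs·s = 319, Σs = 35, Σ1 = 6.
For Mᵀg: Σs^2·g = -59120, Σs·g = -6060, Σg = -670.
Normal equations: [[28435, 2909, 319]; [2909, 319, 35]; [319, 35, 6]]·[c₂, c₁, c₀]ᵀ = [-59120, -6060, -670]ᵀ.
Inverting the 3×3 Gram matrix, [c₂, c₁, c₀]ᵀ = [-66463/32856, -8977/32856, -13823/5476]ᵀ.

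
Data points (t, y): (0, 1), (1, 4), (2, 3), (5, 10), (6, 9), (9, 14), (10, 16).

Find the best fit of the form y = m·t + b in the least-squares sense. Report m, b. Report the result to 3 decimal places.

Sums needed: Σt·t = 247, Σt = 33, Σ1 = 7.
And Σt·y = 400, Σy = 57.
AᵀA·[m, b]ᵀ = Aᵀy becomes [[247, 33]; [33, 7]]·[m, b]ᵀ = [400, 57]ᵀ.
det = 247·7 − 33² = 640.
m = (400·7 − 33·57)/640 = 919/640; b = (247·57 − 33·400)/640 = 879/640.

m = 1.436, b = 1.373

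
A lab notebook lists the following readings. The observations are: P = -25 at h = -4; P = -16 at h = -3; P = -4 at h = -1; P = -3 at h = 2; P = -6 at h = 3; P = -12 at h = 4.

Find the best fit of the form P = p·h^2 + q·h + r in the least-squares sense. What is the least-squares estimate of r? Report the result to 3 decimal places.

Entries of MᵀM: Σh^2·h^2 = 691, Σh^2·h = 7, Σh^2 = 55, Σh·h = 55, Σh = 1, Σ1 = 6.
For MᵀP: Σh^2·P = -806, Σh·P = 80, ΣP = -66.
Row-reducing yields p = -32473/30720, q = 49699/30720, r = -8089/5120.

r = -1.580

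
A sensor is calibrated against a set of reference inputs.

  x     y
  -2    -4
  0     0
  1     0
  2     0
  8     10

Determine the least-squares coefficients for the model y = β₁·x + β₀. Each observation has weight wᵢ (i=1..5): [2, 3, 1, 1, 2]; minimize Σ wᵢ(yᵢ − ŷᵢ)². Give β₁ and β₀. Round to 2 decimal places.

β₁ = 1.34, β₀ = -0.91

Setting ∂/∂β₁ … = 0 gives: 141·β₁ + 15·β₀ = 176;  15·β₁ + 9·β₀ = 12.
(Σwᵢ·x·x = 141, Σwᵢ·x = 15, Σwᵢ·1 = 9, Σwᵢ·x·y = 176, Σwᵢ·y = 12.)
Determinant 141·9 − 15² = 1044.
β₁ = (176·9 − 15·12)/1044 = 39/29; β₀ = (141·12 − 15·176)/1044 = -79/87.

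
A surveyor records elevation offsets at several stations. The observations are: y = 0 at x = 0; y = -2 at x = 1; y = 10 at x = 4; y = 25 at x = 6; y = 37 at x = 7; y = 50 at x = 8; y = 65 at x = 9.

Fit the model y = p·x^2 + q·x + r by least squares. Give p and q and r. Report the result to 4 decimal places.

Forming AᵀA = [[14611, 1865, 247]; [1865, 247, 35]; [247, 35, 7]] and Aᵀy = [11336, 1432, 185]ᵀ gives AᵀA·[p, q, r]ᵀ = Aᵀy.
Row-reducing yields p = 3471/3574, q = -15613/10722, r = -2999/5361.

p = 0.9712, q = -1.4562, r = -0.5594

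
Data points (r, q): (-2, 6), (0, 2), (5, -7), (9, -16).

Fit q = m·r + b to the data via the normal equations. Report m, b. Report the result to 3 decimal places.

Normal-equation sums: Σr·r = 110, Σr = 12, Σ1 = 4.
Right-hand side: Σr·q = -191, Σq = -15.
Δ = 110·4 − 12² = 296.
m = ((-191)·4 − 12·(-15))/296 = -73/37; b = (110·(-15) − 12·(-191))/296 = 321/148.

m = -1.973, b = 2.169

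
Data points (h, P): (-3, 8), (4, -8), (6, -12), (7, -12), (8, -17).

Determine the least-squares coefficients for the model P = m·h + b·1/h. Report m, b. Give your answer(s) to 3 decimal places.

The normal equations are: 174·m + 5·b = -348;  5·m + (6701/28224)·b = -1765/168.
(Σh·h = 174, Σh·1/h = 5, Σ1/h·1/h = 6701/28224, Σh·P = -348, Σ1/h·P = -1765/168.)
Eliminating b: (6701/28224)·(row 1) − 5·(row 2) gives (76729/4704)·m = (6701/28224)·(-348) − 5·(-1765/168) = -23593/784, so m = -141558/76729.
Then b = ((-1765/168) − 5·(-141558/76729))/(6701/28224) = -414120/76729.

m = -1.845, b = -5.397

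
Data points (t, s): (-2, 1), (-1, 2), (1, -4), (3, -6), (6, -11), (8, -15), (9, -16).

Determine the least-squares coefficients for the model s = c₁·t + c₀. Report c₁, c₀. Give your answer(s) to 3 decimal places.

With design matrix X, XᵀX = [[196, 24]; [24, 7]] and Xᵀs = [-356, -49]ᵀ.
Eliminating c₀: 7·(row 1) − 24·(row 2) gives 796·c₁ = 7·(-356) − 24·(-49) = -1316, so c₁ = -329/199.
Then c₀ = ((-49) − 24·(-329/199))/7 = -265/199.

c₁ = -1.653, c₀ = -1.332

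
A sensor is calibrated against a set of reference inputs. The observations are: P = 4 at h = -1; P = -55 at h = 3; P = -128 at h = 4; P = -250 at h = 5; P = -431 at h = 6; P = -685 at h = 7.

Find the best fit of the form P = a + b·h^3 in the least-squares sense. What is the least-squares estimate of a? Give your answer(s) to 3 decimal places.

a = 0.283

From the data, Σ1 = 6, Σh^3 = 774, Σh^3·h^3 = 184756.
And ΣP = -1545, Σh^3·P = -368982.
Δ = 6·184756 − 774² = 509460.
a = ((-1545)·184756 − 774·(-368982))/509460 = 12004/42455; b = (6·(-368982) − 774·(-1545))/509460 = -169677/84910.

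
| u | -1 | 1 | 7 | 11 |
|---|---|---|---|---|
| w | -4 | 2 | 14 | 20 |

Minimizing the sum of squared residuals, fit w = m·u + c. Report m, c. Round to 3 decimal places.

m = 1.978, c = -0.901

Normal-equation sums: Σu·u = 172, Σu = 18, Σ1 = 4.
Moment sums: Σu·w = 324, Σw = 32.
AᵀA·[m, c]ᵀ = Aᵀw becomes [[172, 18]; [18, 4]]·[m, c]ᵀ = [324, 32]ᵀ.
Δ = 172·4 − 18² = 364.
m = (324·4 − 18·32)/364 = 180/91; c = (172·32 − 18·324)/364 = -82/91.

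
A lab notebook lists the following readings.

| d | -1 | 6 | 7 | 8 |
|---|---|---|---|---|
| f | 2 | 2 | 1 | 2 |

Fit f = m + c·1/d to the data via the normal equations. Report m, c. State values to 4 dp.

Sums needed: Σ1 = 4, Σ1/d = -95/168, Σ1/d·1/d = 30025/28224.
And Σf = 7, Σ1/d·f = -107/84.
Normal equations: [[4, -95/168]; [-95/168, 30025/28224]]·[m, c]ᵀ = [7, -107/84]ᵀ.
Determinant 4·(30025/28224) − (-95/168)² = 37025/9408.
m = (7·(30025/28224) − (-95/168)·(-107/84))/(37025/9408) = 37969/22215; c = (4·(-107/84) − (-95/168)·7)/(37025/9408) = -10696/37025.

m = 1.7092, c = -0.2889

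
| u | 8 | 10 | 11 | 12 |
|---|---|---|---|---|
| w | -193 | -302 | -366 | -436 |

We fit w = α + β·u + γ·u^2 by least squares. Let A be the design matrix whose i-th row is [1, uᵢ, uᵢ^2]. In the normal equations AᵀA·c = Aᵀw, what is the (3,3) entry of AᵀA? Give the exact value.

49473

Row 3 ↔ basis u^2, column 3 ↔ basis u^2, so (AᵀA)_{3,3} = Σᵢ (u^2)·(u^2) = (64)·(64) + (100)·(100) + (121)·(121) + (144)·(144) = 49473.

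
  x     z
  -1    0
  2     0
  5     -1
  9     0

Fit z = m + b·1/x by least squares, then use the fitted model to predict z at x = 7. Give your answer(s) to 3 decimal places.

ẑ = -0.286

Compute the Gram sums: Σ1 = 4, Σ1/x = -17/90, Σ1/x·1/x = 10549/8100.
Right-hand side: Σz = -1, Σ1/x·z = -1/5.
MᵀM·[m, b]ᵀ = Mᵀz becomes [[4, -17/90]; [-17/90, 10549/8100]]·[m, b]ᵀ = [-1, -1/5]ᵀ.
Determinant 4·(10549/8100) − (-17/90)² = 13969/2700.
m = ((-1)·(10549/8100) − (-17/90)·(-1/5))/(13969/2700) = -10855/41907; b = (4·(-1/5) − (-17/90)·(-1))/(13969/2700) = -2670/13969.
At x = 7: ẑ = (-10855/41907)·(1) + (-2670/13969)·(1/7) = -83995/293349.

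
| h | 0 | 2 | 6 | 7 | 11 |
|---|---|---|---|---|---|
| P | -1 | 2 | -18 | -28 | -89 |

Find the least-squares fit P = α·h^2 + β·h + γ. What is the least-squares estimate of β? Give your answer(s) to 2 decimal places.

Compute the Gram sums: Σh^2·h^2 = 18354, Σh^2·h = 1898, Σh^2 = 210, Σh·h = 210, Σh = 26, Σ1 = 5.
Moment sums: Σh^2·P = -12781, Σh·P = -1279, ΣP = -134.
Inverting the 3×3 Gram matrix, [α, β, γ]ᵀ = [-82239/79384, 268279/79384, -8563/9923]ᵀ.

β = 3.38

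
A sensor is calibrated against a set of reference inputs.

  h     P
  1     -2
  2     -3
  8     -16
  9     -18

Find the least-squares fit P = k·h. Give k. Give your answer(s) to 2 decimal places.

k = -1.99

The normal equations are: 150·k = -298.
(Σh·h = 150, Σh·P = -298.)
k = (-298)/150 = -1.98667.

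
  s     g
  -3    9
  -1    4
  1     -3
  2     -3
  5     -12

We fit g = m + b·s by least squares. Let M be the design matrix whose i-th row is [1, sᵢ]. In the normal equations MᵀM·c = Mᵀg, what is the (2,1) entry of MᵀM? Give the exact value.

Row 2 ↔ basis s, column 1 ↔ basis 1, so (MᵀM)_{2,1} = Σᵢ s = (-3)·(1) + (-1)·(1) + (1)·(1) + (2)·(1) + (5)·(1) = 4.

4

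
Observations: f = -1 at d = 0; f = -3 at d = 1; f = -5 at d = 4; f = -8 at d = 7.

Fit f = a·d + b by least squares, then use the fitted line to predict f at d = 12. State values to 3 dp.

Sums needed: Σd·d = 66, Σd = 12, Σ1 = 4.
For Mᵀf: Σd·f = -79, Σf = -17.
So MᵀM·[a, b]ᵀ = Mᵀf: [[66, 12]; [12, 4]]·[a, b]ᵀ = [-79, -17]ᵀ.
Determinant 66·4 − 12² = 120.
a = ((-79)·4 − 12·(-17))/120 = -14/15; b = (66·(-17) − 12·(-79))/120 = -29/20.
At d = 12: f̂ = (-14/15)·(12) + (-29/20)·(1) = -253/20.

f̂ = -12.650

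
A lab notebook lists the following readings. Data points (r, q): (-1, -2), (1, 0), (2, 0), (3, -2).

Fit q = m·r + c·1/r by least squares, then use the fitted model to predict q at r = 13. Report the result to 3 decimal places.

q̂ = -9.752

Sums needed: Σr·r = 15, Σr·1/r = 4, Σ1/r·1/r = 85/36.
Moment sums: Σr·q = -4, Σ1/r·q = 4/3.
So AᵀA·[m, c]ᵀ = Aᵀq: [[15, 4]; [4, 85/36]]·[m, c]ᵀ = [-4, 4/3]ᵀ.
Eliminating c: (85/36)·(row 1) − 4·(row 2) gives (233/12)·m = (85/36)·(-4) − 4·(4/3) = -133/9, so m = -532/699.
Then c = ((4/3) − 4·(-532/699))/(85/36) = 432/233.
At r = 13: q̂ = (-532/699)·(13) + (432/233)·(1/13) = -88612/9087.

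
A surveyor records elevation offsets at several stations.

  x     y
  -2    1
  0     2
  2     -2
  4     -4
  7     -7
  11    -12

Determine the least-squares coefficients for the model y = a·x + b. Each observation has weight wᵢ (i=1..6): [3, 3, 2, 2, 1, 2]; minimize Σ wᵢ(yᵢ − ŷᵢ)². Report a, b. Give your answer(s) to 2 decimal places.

MᵀWM·[a, b]ᵀ = MᵀWy reads: 343·a + 35·b = -359;  35·a + 13·b = -34.
(Σwᵢ·x·x = 343, Σwᵢ·x = 35, Σwᵢ·1 = 13, Σwᵢ·x·y = -359, Σwᵢ·y = -34.)
Δ = 343·13 − 35² = 3234.
a = ((-359)·13 − 35·(-34))/3234 = -1159/1078; b = (343·(-34) − 35·(-359))/3234 = 43/154.

a = -1.08, b = 0.28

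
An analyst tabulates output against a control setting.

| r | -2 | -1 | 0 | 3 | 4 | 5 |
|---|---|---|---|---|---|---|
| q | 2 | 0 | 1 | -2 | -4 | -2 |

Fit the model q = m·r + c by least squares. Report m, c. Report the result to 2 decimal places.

m = -0.69, c = 0.20

The normal equations are: 55·m + 9·c = -36;  9·m + 6·c = -5.
Eliminating c: 6·(row 1) − 9·(row 2) gives 249·m = 6·(-36) − 9·(-5) = -171, so m = -57/83.
Then c = ((-5) − 9·(-57/83))/6 = 49/249.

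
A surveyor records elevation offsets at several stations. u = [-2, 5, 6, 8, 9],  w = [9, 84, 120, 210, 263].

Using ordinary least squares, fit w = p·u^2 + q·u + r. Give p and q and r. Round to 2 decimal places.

p = 3.09, q = 1.49, r = -0.41

Compute the Gram sums: Σu^2·u^2 = 12594, Σu^2·u = 1574, Σu^2 = 210, Σu·u = 210, Σu = 26, Σ1 = 5.
And Σu^2·w = 41199, Σu·w = 5169, Σw = 686.
So MᵀM·[p, q, r]ᵀ = Mᵀw: [[12594, 1574, 210]; [1574, 210, 26]; [210, 26, 5]]·[p, q, r]ᵀ = [41199, 5169, 686]ᵀ.
Solving the 3×3 system (Gaussian elimination) gives p = 48275/15616, q = 23331/15616, r = -1589/3904.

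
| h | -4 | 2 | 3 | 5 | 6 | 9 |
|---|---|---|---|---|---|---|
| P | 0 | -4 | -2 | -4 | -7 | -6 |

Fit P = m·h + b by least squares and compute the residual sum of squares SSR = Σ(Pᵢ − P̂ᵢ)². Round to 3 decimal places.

With design matrix A, AᵀA = [[171, 21]; [21, 6]] and AᵀP = [-130, -23]ᵀ.
Eliminating b: 6·(row 1) − 21·(row 2) gives 585·m = 6·(-130) − 21·(-23) = -297, so m = -33/65.
Then b = ((-23) − 21·(-33/65))/6 = -401/195.
Residuals: 1/39, -181/195, 308/195, 116/195, -74/39, 122/195; SSR = 1502/195.

SSR = 7.703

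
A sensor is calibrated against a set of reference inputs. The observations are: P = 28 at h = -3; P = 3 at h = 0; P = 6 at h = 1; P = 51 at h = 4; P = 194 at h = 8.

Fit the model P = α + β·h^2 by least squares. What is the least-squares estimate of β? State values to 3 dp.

The normal equations are: 5·α + 90·β = 282;  90·α + 4434·β = 13490.
Eliminating β: 4434·(row 1) − 90·(row 2) gives 14070·α = 4434·282 − 90·13490 = 36288, so α = 864/335.
Then β = (13490 − 90·(864/335))/4434 = 601/201.

β = 2.990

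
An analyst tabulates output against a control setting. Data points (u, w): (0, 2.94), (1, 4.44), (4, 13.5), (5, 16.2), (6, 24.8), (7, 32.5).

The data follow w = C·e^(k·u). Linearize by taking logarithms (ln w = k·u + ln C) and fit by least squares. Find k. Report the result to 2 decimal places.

k = 0.34

Let Y = ln w. Fitting Y = k·u + ln C by least squares:
Over the data: Σu = 23.0000, Σ(u)² = 127.0000, Σln w = 14.6488, Σu·ln w = 69.4602.
Normal system: [[127.0000, 23.0000]; [23.0000, 6]]·[k, ln C]ᵀ = [69.4602, 14.6488]ᵀ.
Δ = 127.0000·6 − (23.0000)² = 233.0000; k = (69.4602·6 − 23.0000·14.6488)/233.0000 = 0.34265, ln C = (127.0000·14.6488 − 23.0000·69.4602)/233.0000 = 1.12798.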